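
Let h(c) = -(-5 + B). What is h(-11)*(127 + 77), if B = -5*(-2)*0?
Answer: 1020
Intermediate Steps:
B = 0 (B = 10*0 = 0)
h(c) = 5 (h(c) = -(-5 + 0) = -1*(-5) = 5)
h(-11)*(127 + 77) = 5*(127 + 77) = 5*204 = 1020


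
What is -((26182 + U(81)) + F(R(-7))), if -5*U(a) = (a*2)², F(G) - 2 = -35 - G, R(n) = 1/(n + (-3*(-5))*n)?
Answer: -11704117/560 ≈ -20900.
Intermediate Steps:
R(n) = 1/(16*n) (R(n) = 1/(n + 15*n) = 1/(16*n))
F(G) = -33 - G (F(G) = 2 + (-35 - G) = -33 - G)
U(a) = -4*a²/5
-((26182 + U(81)) + F(R(-7))) = -((26182 - ⅘*81²) + (-33 - 1/(16*(-7)))) = -((26182 - ⅘*6561) + (-33 - (-1)/(16*7))) = -((26182 - 26244/5) + (-33 - 1*(-1/112))) = -(104666/5 + (-33 + 1/112)) = -(104666/5 - 3695/112) = -1*11704117/560 = -11704117/560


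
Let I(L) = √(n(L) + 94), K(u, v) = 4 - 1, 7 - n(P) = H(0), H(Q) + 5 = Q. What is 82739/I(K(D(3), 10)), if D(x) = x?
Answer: 82739*√106/106 ≈ 8036.3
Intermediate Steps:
H(Q) = -5 + Q
n(P) = 12 (n(P) = 7 - (-5 + 0) = 7 - 1*(-5) = 7 + 5 = 12)
K(u, v) = 3
I(L) = √106 (I(L) = √(12 + 94) = √106)
82739/I(K(D(3), 10)) = 82739/(√106) = 82739*(√106/106) = 82739*√106/106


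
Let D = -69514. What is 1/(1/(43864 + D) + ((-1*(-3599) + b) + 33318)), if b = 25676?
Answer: 25650/1605510449 ≈ 1.5976e-5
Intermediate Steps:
1/(1/(43864 + D) + ((-1*(-3599) + b) + 33318)) = 1/(1/(43864 - 69514) + ((-1*(-3599) + 25676) + 33318)) = 1/(1/(-25650) + ((3599 + 25676) + 33318)) = 1/(-1/25650 + (29275 + 33318)) = 1/(-1/25650 + 62593) = 1/(1605510449/25650) = 25650/1605510449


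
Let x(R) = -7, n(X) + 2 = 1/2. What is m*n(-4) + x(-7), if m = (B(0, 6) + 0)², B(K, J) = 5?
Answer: -89/2 ≈ -44.500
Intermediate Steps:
n(X) = -3/2 (n(X) = -2 + 1/2 = -2 + ½ = -3/2)
m = 25 (m = (5 + 0)² = 5² = 25)
m*n(-4) + x(-7) = 25*(-3/2) - 7 = -75/2 - 7 = -89/2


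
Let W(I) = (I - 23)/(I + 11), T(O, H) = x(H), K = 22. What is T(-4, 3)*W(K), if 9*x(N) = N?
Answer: -1/99 ≈ -0.010101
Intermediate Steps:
x(N) = N/9
T(O, H) = H/9
W(I) = (-23 + I)/(11 + I)
T(-4, 3)*W(K) = ((1/9)*3)*((-23 + 22)/(11 + 22)) = (-1/33)/3 = ((1/33)*(-1))/3 = (1/3)*(-1/33) = -1/99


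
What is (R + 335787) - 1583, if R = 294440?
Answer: 628644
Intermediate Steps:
(R + 335787) - 1583 = (294440 + 335787) - 1583 = 630227 - 1583 = 628644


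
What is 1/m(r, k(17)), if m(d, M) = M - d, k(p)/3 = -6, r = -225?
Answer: 1/207 ≈ 0.0048309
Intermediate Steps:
k(p) = -18 (k(p) = 3*(-6) = -18)
1/m(r, k(17)) = 1/(-18 - 1*(-225)) = 1/(-18 + 225) = 1/207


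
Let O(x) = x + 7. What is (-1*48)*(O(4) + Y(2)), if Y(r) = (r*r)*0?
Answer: -528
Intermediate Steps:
Y(r) = 0 (Y(r) = r²*0 = 0)
O(x) = 7 + x
(-1*48)*(O(4) + Y(2)) = (-1*48)*((7 + 4) + 0) = -48*(11 + 0) = -48*11 = -528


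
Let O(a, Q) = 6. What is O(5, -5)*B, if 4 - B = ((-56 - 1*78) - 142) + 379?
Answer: -594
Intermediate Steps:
B = -99 (B = 4 - (((-56 - 1*78) - 142) + 379) = 4 - (((-56 - 78) - 142) + 379) = 4 - ((-134 - 142) + 379) = 4 - (-276 + 379) = 4 - 1*103 = 4 - 103 = -99)
O(5, -5)*B = 6*(-99) = -594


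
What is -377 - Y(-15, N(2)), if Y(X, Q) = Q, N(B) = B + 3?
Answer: -382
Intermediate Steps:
N(B) = 3 + B
-377 - Y(-15, N(2)) = -377 - (3 + 2) = -377 - 1*5 = -377 - 5 = -382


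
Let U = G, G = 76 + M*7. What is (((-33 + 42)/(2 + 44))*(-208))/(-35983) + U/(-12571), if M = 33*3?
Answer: -624664865/10403872739 ≈ -0.060042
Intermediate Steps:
M = 99
G = 769 (G = 76 + 99*7 = 76 + 693 = 769)
U = 769
(((-33 + 42)/(2 + 44))*(-208))/(-35983) + U/(-12571) = (((-33 + 42)/(2 + 44))*(-208))/(-35983) + 769/(-12571) = ((9/46)*(-208))*(-1/35983) + 769*(-1/12571) = ((9*(1/46))*(-208))*(-1/35983) - 769/12571 = ((9/46)*(-208))*(-1/35983) - 769/12571 = -936/23*(-1/35983) - 769/12571 = 936/827609 - 769/12571 = -624664865/10403872739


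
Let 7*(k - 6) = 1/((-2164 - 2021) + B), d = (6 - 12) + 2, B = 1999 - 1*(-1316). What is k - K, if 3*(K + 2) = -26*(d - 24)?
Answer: -1429121/6090 ≈ -234.67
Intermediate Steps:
B = 3315 (B = 1999 + 1316 = 3315)
d = -4 (d = -6 + 2 = -4)
k = 36539/6090 (k = 6 + 1/(7*((-2164 - 2021) + 3315)) = 6 + 1/(7*(-4185 + 3315)) = 6 + (⅐)/(-870) = 6 + (⅐)*(-1/870) = 6 - 1/6090 = 36539/6090 ≈ 5.9998)
K = 722/3 (K = -2 + (-26*(-4 - 24))/3 = -2 + (-26*(-28))/3 = -2 + (⅓)*728 = -2 + 728/3 = 722/3 ≈ 240.67)
k - K = 36539/6090 - 1*722/3 = 36539/6090 - 722/3 = -1429121/6090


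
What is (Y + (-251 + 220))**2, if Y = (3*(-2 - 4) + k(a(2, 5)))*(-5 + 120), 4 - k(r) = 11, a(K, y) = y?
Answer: 8444836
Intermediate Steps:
k(r) = -7 (k(r) = 4 - 1*11 = 4 - 11 = -7)
Y = -2875 (Y = (3*(-2 - 4) - 7)*(-5 + 120) = (3*(-6) - 7)*115 = (-18 - 7)*115 = -25*115 = -2875)
(Y + (-251 + 220))**2 = (-2875 + (-251 + 220))**2 = (-2875 - 31)**2 = (-2906)**2 = 8444836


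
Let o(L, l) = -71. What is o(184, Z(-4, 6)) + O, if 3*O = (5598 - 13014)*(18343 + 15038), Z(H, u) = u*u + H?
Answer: -82517903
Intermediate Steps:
Z(H, u) = H + u**2 (Z(H, u) = u**2 + H = H + u**2)
O = -82517832 (O = ((5598 - 13014)*(18343 + 15038))/3 = (-7416*33381)/3 = (1/3)*(-247553496) = -82517832)
o(184, Z(-4, 6)) + O = -71 - 82517832 = -82517903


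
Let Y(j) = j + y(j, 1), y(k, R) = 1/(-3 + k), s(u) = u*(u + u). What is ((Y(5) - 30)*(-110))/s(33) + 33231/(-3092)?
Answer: -2911099/306108 ≈ -9.5100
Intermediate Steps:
s(u) = 2*u² (s(u) = u*(2*u) = 2*u²)
Y(j) = j + 1/(-3 + j)
((Y(5) - 30)*(-110))/s(33) + 33231/(-3092) = (((1 + 5*(-3 + 5))/(-3 + 5) - 30)*(-110))/((2*33²)) + 33231/(-3092) = (((1 + 5*2)/2 - 30)*(-110))/((2*1089)) + 33231*(-1/3092) = (((1 + 10)/2 - 30)*(-110))/2178 - 33231/3092 = (((½)*11 - 30)*(-110))*(1/2178) - 33231/3092 = ((11/2 - 30)*(-110))*(1/2178) - 33231/3092 = -49/2*(-110)*(1/2178) - 33231/3092 = 2695*(1/2178) - 33231/3092 = 245/198 - 33231/3092 = -2911099/306108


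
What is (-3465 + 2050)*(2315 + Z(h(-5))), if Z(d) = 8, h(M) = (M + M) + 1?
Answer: -3287045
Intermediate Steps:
h(M) = 1 + 2*M (h(M) = 2*M + 1 = 1 + 2*M)
(-3465 + 2050)*(2315 + Z(h(-5))) = (-3465 + 2050)*(2315 + 8) = -1415*2323 = -3287045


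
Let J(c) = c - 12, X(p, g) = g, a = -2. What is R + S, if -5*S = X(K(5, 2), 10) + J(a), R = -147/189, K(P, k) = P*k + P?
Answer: 1/45 ≈ 0.022222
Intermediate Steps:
K(P, k) = P + P*k
J(c) = -12 + c
R = -7/9 (R = -147*1/189 = -7/9 ≈ -0.77778)
S = ⅘ (S = -(10 + (-12 - 2))/5 = -(10 - 14)/5 = -⅕*(-4) = ⅘ ≈ 0.80000)
R + S = -7/9 + ⅘ = 1/45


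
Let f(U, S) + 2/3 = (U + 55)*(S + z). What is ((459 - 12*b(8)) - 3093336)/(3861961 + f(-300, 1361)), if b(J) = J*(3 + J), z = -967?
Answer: -9281799/11296291 ≈ -0.82167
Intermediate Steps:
f(U, S) = -2/3 + (-967 + S)*(55 + U) (f(U, S) = -2/3 + (U + 55)*(S - 967) = -2/3 + (55 + U)*(-967 + S) = -2/3 + (-967 + S)*(55 + U))
((459 - 12*b(8)) - 3093336)/(3861961 + f(-300, 1361)) = ((459 - 96*(3 + 8)) - 3093336)/(3861961 + (-159557/3 - 967*(-300) + 55*1361 + 1361*(-300))) = ((459 - 96*11) - 3093336)/(3861961 + (-159557/3 + 290100 + 74855 - 408300)) = ((459 - 12*88) - 3093336)/(3861961 - 289592/3) = ((459 - 1056) - 3093336)/(11296291/3) = (-597 - 3093336)*(3/11296291) = -3093933*3/11296291 = -9281799/11296291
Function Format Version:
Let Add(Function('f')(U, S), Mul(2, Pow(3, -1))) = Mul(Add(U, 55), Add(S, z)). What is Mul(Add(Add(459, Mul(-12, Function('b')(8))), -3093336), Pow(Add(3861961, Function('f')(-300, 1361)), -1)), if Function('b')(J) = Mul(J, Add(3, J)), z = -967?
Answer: Rational(-9281799, 11296291) ≈ -0.82167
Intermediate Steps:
Function('f')(U, S) = Add(Rational(-2, 3), Mul(Add(-967, S), Add(55, U))) (Function('f')(U, S) = Add(Rational(-2, 3), Mul(Add(U, 55), Add(S, -967))) = Add(Rational(-2, 3), Mul(Add(55, U), Add(-967, S))) = Add(Rational(-2, 3), Mul(Add(-967, S), Add(55, U))))
Mul(Add(Add(459, Mul(-12, Function('b')(8))), -3093336), Pow(Add(3861961, Function('f')(-300, 1361)), -1)) = Mul(Add(Add(459, Mul(-12, Mul(8, Add(3, 8)))), -3093336), Pow(Add(3861961, Add(Rational(-159557, 3), Mul(-967, -300), Mul(55, 1361), Mul(1361, -300))), -1)) = Mul(Add(Add(459, Mul(-12, Mul(8, 11))), -3093336), Pow(Add(3861961, Add(Rational(-159557, 3), 290100, 74855, -408300)), -1)) = Mul(Add(Add(459, Mul(-12, 88)), -3093336), Pow(Add(3861961, Rational(-289592, 3)), -1)) = Mul(Add(Add(459, -1056), -3093336), Pow(Rational(11296291, 3), -1)) = Mul(Add(-597, -3093336), Rational(3, 11296291)) = Mul(-3093933, Rational(3, 11296291)) = Rational(-9281799, 11296291)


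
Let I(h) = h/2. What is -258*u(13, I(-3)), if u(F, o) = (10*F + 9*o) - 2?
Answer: -29541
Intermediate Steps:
I(h) = h/2 (I(h) = h*(1/2) = h/2)
u(F, o) = -2 + 9*o + 10*F (u(F, o) = (9*o + 10*F) - 2 = -2 + 9*o + 10*F)
-258*u(13, I(-3)) = -258*(-2 + 9*((1/2)*(-3)) + 10*13) = -258*(-2 + 9*(-3/2) + 130) = -258*(-2 - 27/2 + 130) = -258*229/2 = -29541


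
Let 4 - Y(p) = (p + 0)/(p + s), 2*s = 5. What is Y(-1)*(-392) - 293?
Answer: -6367/3 ≈ -2122.3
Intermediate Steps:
s = 5/2 (s = (1/2)*5 = 5/2 ≈ 2.5000)
Y(p) = 4 - p/(5/2 + p) (Y(p) = 4 - (p + 0)/(p + 5/2) = 4 - p/(5/2 + p))
Y(-1)*(-392) - 293 = (2*(10 + 3*(-1))/(5 + 2*(-1)))*(-392) - 293 = (2*(10 - 3)/(5 - 2))*(-392) - 293 = (2*7/3)*(-392) - 293 = (2*(1/3)*7)*(-392) - 293 = (14/3)*(-392) - 293 = -5488/3 - 293 = -6367/3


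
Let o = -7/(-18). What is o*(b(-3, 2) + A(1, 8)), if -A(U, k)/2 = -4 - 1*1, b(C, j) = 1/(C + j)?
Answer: 7/2 ≈ 3.5000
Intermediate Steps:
A(U, k) = 10 (A(U, k) = -2*(-4 - 1*1) = -2*(-4 - 1) = -2*(-5) = 10)
o = 7/18 (o = -7*(-1/18) = 7/18 ≈ 0.38889)
o*(b(-3, 2) + A(1, 8)) = 7*(1/(-3 + 2) + 10)/18 = 7*(1/(-1) + 10)/18 = 7*(-1 + 10)/18 = (7/18)*9 = 7/2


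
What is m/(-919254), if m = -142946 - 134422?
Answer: 6604/21887 ≈ 0.30173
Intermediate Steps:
m = -277368
m/(-919254) = -277368/(-919254) = -277368*(-1/919254) = 6604/21887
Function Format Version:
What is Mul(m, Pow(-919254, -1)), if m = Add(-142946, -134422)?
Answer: Rational(6604, 21887) ≈ 0.30173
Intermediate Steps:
m = -277368
Mul(m, Pow(-919254, -1)) = Mul(-277368, Pow(-919254, -1)) = Mul(-277368, Rational(-1, 919254)) = Rational(6604, 21887)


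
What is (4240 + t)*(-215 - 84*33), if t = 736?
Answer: -14863312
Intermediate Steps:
(4240 + t)*(-215 - 84*33) = (4240 + 736)*(-215 - 84*33) = 4976*(-215 - 2772) = 4976*(-2987) = -14863312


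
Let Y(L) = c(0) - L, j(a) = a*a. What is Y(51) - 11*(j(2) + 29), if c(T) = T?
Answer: -414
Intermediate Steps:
j(a) = a²
Y(L) = -L (Y(L) = 0 - L = -L)
Y(51) - 11*(j(2) + 29) = -1*51 - 11*(2² + 29) = -51 - 11*(4 + 29) = -51 - 11*33 = -51 - 1*363 = -51 - 363 = -414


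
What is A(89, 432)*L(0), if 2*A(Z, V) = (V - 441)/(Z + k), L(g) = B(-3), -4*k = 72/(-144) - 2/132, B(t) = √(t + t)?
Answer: -594*I*√6/11765 ≈ -0.12367*I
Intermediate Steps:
B(t) = √2*√t (B(t) = √(2*t) = √2*√t)
k = 17/132 (k = -(72/(-144) - 2/132)/4 = -(72*(-1/144) - 2*1/132)/4 = -(-½ - 1/66)/4 = -¼*(-17/33) = 17/132 ≈ 0.12879)
L(g) = I*√6 (L(g) = √2*√(-3) = √2*(I*√3) = I*√6)
A(Z, V) = (-441 + V)/(2*(17/132 + Z)) (A(Z, V) = ((V - 441)/(Z + 17/132))/2 = ((-441 + V)/(17/132 + Z))/2 = (-441 + V)/(2*(17/132 + Z)))
A(89, 432)*L(0) = (66*(-441 + 432)/(17 + 132*89))*(I*√6) = (66*(-9)/(17 + 11748))*(I*√6) = (66*(-9)/11765)*(I*√6) = (66*(1/11765)*(-9))*(I*√6) = -594*I*√6/11765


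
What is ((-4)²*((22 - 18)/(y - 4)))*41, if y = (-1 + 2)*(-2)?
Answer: -1312/3 ≈ -437.33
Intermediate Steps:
y = -2 (y = 1*(-2) = -2)
((-4)²*((22 - 18)/(y - 4)))*41 = ((-4)²*((22 - 18)/(-2 - 4)))*41 = (16*(4/(-6)))*41 = (16*(4*(-⅙)))*41 = (16*(-⅔))*41 = -32/3*41 = -1312/3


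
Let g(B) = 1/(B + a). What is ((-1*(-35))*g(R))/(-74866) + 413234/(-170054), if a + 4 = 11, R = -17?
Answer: -30936581455/12731262764 ≈ -2.4300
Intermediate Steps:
a = 7 (a = -4 + 11 = 7)
g(B) = 1/(7 + B) (g(B) = 1/(B + 7) = 1/(7 + B))
((-1*(-35))*g(R))/(-74866) + 413234/(-170054) = ((-1*(-35))/(7 - 17))/(-74866) + 413234/(-170054) = (35/(-10))*(-1/74866) + 413234*(-1/170054) = (35*(-⅒))*(-1/74866) - 206617/85027 = -7/2*(-1/74866) - 206617/85027 = 7/149732 - 206617/85027 = -30936581455/12731262764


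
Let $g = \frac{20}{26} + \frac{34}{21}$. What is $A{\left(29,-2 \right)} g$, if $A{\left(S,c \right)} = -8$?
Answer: $- \frac{5216}{273} \approx -19.106$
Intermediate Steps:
$g = \frac{652}{273}$ ($g = 20 \cdot \frac{1}{26} + 34 \cdot \frac{1}{21} = \frac{10}{13} + \frac{34}{21} = \frac{652}{273} \approx 2.3883$)
$A{\left(29,-2 \right)} g = \left(-8\right) \frac{652}{273} = - \frac{5216}{273}$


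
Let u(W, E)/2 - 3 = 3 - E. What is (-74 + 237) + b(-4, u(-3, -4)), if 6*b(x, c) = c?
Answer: 499/3 ≈ 166.33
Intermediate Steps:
u(W, E) = 12 - 2*E (u(W, E) = 6 + 2*(3 - E) = 6 + (6 - 2*E) = 12 - 2*E)
b(x, c) = c/6
(-74 + 237) + b(-4, u(-3, -4)) = (-74 + 237) + (12 - 2*(-4))/6 = 163 + (12 + 8)/6 = 163 + (1/6)*20 = 163 + 10/3 = 499/3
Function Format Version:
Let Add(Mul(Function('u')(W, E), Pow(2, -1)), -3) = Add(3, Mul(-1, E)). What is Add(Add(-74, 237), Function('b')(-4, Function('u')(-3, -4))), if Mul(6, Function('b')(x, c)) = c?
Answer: Rational(499, 3) ≈ 166.33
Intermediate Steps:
Function('u')(W, E) = Add(12, Mul(-2, E)) (Function('u')(W, E) = Add(6, Mul(2, Add(3, Mul(-1, E)))) = Add(6, Add(6, Mul(-2, E))) = Add(12, Mul(-2, E)))
Function('b')(x, c) = Mul(Rational(1, 6), c)
Add(Add(-74, 237), Function('b')(-4, Function('u')(-3, -4))) = Add(Add(-74, 237), Mul(Rational(1, 6), Add(12, Mul(-2, -4)))) = Add(163, Mul(Rational(1, 6), Add(12, 8))) = Add(163, Mul(Rational(1, 6), 20)) = Add(163, Rational(10, 3)) = Rational(499, 3)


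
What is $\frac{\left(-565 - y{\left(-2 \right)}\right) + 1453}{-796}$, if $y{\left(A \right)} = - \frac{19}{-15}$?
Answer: $- \frac{13301}{11940} \approx -1.114$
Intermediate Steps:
$y{\left(A \right)} = \frac{19}{15}$ ($y{\left(A \right)} = - \frac{19 \left(-1\right)}{15} = \left(-1\right) \left(- \frac{19}{15}\right) = \frac{19}{15}$)
$\frac{\left(-565 - y{\left(-2 \right)}\right) + 1453}{-796} = \frac{\left(-565 - \frac{19}{15}\right) + 1453}{-796} = \left(\left(-565 - \frac{19}{15}\right) + 1453\right) \left(- \frac{1}{796}\right) = \left(- \frac{8494}{15} + 1453\right) \left(- \frac{1}{796}\right) = \frac{13301}{15} \left(- \frac{1}{796}\right) = - \frac{13301}{11940}$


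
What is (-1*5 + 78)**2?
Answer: 5329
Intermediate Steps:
(-1*5 + 78)**2 = (-5 + 78)**2 = 73**2 = 5329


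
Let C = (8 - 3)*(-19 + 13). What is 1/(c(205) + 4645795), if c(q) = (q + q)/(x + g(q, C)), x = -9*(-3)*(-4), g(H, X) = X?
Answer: 69/320559650 ≈ 2.1525e-7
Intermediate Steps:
C = -30 (C = 5*(-6) = -30)
x = -108 (x = 27*(-4) = -108)
c(q) = -q/69 (c(q) = (q + q)/(-108 - 30) = (2*q)/(-138) = (2*q)*(-1/138) = -q/69)
1/(c(205) + 4645795) = 1/(-1/69*205 + 4645795) = 1/(-205/69 + 4645795) = 1/(320559650/69) = 69/320559650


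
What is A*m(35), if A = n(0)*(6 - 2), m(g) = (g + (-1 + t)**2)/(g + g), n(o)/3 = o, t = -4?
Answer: 0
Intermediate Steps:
n(o) = 3*o
m(g) = (25 + g)/(2*g) (m(g) = (g + (-1 - 4)**2)/(g + g) = (g + (-5)**2)/((2*g)) = (g + 25)*(1/(2*g)) = (25 + g)*(1/(2*g)) = (25 + g)/(2*g))
A = 0 (A = (3*0)*(6 - 2) = 0*4 = 0)
A*m(35) = 0*((1/2)*(25 + 35)/35) = 0*((1/2)*(1/35)*60) = 0*(6/7) = 0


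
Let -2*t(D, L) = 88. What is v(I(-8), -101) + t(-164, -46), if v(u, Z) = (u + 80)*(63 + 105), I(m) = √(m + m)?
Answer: 13396 + 672*I ≈ 13396.0 + 672.0*I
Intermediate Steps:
t(D, L) = -44 (t(D, L) = -½*88 = -44)
I(m) = √2*√m (I(m) = √(2*m) = √2*√m)
v(u, Z) = 13440 + 168*u (v(u, Z) = (80 + u)*168 = 13440 + 168*u)
v(I(-8), -101) + t(-164, -46) = (13440 + 168*(√2*√(-8))) - 44 = (13440 + 168*(√2*(2*I*√2))) - 44 = (13440 + 168*(4*I)) - 44 = (13440 + 672*I) - 44 = 13396 + 672*I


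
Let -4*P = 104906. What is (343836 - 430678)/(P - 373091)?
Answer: 173684/798635 ≈ 0.21748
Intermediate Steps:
P = -52453/2 (P = -1/4*104906 = -52453/2 ≈ -26227.)
(343836 - 430678)/(P - 373091) = (343836 - 430678)/(-52453/2 - 373091) = -86842/(-798635/2) = -86842*(-2/798635) = 173684/798635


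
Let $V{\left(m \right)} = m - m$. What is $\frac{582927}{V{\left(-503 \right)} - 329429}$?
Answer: $- \frac{582927}{329429} \approx -1.7695$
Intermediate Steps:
$V{\left(m \right)} = 0$
$\frac{582927}{V{\left(-503 \right)} - 329429} = \frac{582927}{0 - 329429} = \frac{582927}{-329429} = 582927 \left(- \frac{1}{329429}\right) = - \frac{582927}{329429}$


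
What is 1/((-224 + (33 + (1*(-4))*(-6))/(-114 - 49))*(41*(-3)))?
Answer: 163/4497987 ≈ 3.6238e-5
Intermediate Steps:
1/((-224 + (33 + (1*(-4))*(-6))/(-114 - 49))*(41*(-3))) = 1/((-224 + (33 - 4*(-6))/(-163))*(-123)) = 1/((-224 + (33 + 24)*(-1/163))*(-123)) = 1/((-224 + 57*(-1/163))*(-123)) = 1/((-224 - 57/163)*(-123)) = 1/(-36569/163*(-123)) = 1/(4497987/163) = 163/4497987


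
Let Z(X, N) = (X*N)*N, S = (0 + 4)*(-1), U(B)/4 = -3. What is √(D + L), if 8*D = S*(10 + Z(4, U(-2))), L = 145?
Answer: 2*I*√37 ≈ 12.166*I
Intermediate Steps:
U(B) = -12 (U(B) = 4*(-3) = -12)
S = -4 (S = 4*(-1) = -4)
Z(X, N) = X*N² (Z(X, N) = (N*X)*N = X*N²)
D = -293 (D = (-4*(10 + 4*(-12)²))/8 = (-4*(10 + 4*144))/8 = (-4*(10 + 576))/8 = (-4*586)/8 = (⅛)*(-2344) = -293)
√(D + L) = √(-293 + 145) = √(-148) = 2*I*√37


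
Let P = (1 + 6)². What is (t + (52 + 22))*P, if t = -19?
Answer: 2695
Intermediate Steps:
P = 49 (P = 7² = 49)
(t + (52 + 22))*P = (-19 + (52 + 22))*49 = (-19 + 74)*49 = 55*49 = 2695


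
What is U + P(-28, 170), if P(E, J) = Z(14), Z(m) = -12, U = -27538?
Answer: -27550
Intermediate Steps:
P(E, J) = -12
U + P(-28, 170) = -27538 - 12 = -27550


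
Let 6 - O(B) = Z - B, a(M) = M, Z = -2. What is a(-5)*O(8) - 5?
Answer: -85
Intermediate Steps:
O(B) = 8 + B (O(B) = 6 - (-2 - B) = 6 + (2 + B) = 8 + B)
a(-5)*O(8) - 5 = -5*(8 + 8) - 5 = -5*16 - 5 = -80 - 5 = -85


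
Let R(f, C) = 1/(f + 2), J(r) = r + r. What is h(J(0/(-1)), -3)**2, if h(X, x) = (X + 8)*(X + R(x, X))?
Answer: 64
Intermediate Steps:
J(r) = 2*r
R(f, C) = 1/(2 + f)
h(X, x) = (8 + X)*(X + 1/(2 + x)) (h(X, x) = (X + 8)*(X + 1/(2 + x)) = (8 + X)*(X + 1/(2 + x)))
h(J(0/(-1)), -3)**2 = ((8 + 2*(0/(-1)) + (2*(0/(-1)))*(2 - 3)*(8 + 2*(0/(-1))))/(2 - 3))**2 = ((8 + 2*(0*(-1)) + (2*(0*(-1)))*(-1)*(8 + 2*(0*(-1))))/(-1))**2 = (-(8 + 2*0 + (2*0)*(-1)*(8 + 2*0)))**2 = (-(8 + 0 + 0*(-1)*(8 + 0)))**2 = (-(8 + 0 + 0*(-1)*8))**2 = (-(8 + 0 + 0))**2 = (-1*8)**2 = (-8)**2 = 64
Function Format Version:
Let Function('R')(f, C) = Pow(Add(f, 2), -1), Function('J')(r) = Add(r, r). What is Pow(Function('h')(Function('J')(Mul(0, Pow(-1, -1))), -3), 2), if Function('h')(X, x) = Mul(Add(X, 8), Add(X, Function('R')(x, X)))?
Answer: 64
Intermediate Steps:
Function('J')(r) = Mul(2, r)
Function('R')(f, C) = Pow(Add(2, f), -1)
Function('h')(X, x) = Mul(Add(8, X), Add(X, Pow(Add(2, x), -1))) (Function('h')(X, x) = Mul(Add(X, 8), Add(X, Pow(Add(2, x), -1))) = Mul(Add(8, X), Add(X, Pow(Add(2, x), -1))))
Pow(Function('h')(Function('J')(Mul(0, Pow(-1, -1))), -3), 2) = Pow(Mul(Pow(Add(2, -3), -1), Add(8, Mul(2, Mul(0, Pow(-1, -1))), Mul(Mul(2, Mul(0, Pow(-1, -1))), Add(2, -3), Add(8, Mul(2, Mul(0, Pow(-1, -1))))))), 2) = Pow(Mul(Pow(-1, -1), Add(8, Mul(2, Mul(0, -1)), Mul(Mul(2, Mul(0, -1)), -1, Add(8, Mul(2, Mul(0, -1)))))), 2) = Pow(Mul(-1, Add(8, Mul(2, 0), Mul(Mul(2, 0), -1, Add(8, Mul(2, 0))))), 2) = Pow(Mul(-1, Add(8, 0, Mul(0, -1, Add(8, 0)))), 2) = Pow(Mul(-1, Add(8, 0, Mul(0, -1, 8))), 2) = Pow(Mul(-1, Add(8, 0, 0)), 2) = Pow(Mul(-1, 8), 2) = Pow(-8, 2) = 64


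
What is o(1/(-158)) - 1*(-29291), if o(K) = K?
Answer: 4627977/158 ≈ 29291.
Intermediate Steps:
o(1/(-158)) - 1*(-29291) = 1/(-158) - 1*(-29291) = -1/158 + 29291 = 4627977/158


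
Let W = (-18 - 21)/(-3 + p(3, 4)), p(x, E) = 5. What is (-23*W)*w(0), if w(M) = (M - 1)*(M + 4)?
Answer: -1794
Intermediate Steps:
w(M) = (-1 + M)*(4 + M)
W = -39/2 (W = (-18 - 21)/(-3 + 5) = -39/2 ≈ -19.500)
(-23*W)*w(0) = (-23*(-39/2))*(-4 + 0**2 + 3*0) = 897*(-4 + 0 + 0)/2 = (897/2)*(-4) = -1794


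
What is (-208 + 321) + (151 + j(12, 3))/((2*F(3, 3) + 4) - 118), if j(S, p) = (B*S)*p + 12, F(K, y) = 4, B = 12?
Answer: 11383/106 ≈ 107.39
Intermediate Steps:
j(S, p) = 12 + 12*S*p (j(S, p) = (12*S)*p + 12 = 12*S*p + 12 = 12 + 12*S*p)
(-208 + 321) + (151 + j(12, 3))/((2*F(3, 3) + 4) - 118) = (-208 + 321) + (151 + (12 + 12*12*3))/((2*4 + 4) - 118) = 113 + (151 + (12 + 432))/((8 + 4) - 118) = 113 + (151 + 444)/(12 - 118) = 113 + 595/(-106) = 113 + 595*(-1/106) = 113 - 595/106 = 11383/106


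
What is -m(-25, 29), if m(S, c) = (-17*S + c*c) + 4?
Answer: -1270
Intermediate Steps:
m(S, c) = 4 + c² - 17*S (m(S, c) = (-17*S + c²) + 4 = (c² - 17*S) + 4 = 4 + c² - 17*S)
-m(-25, 29) = -(4 + 29² - 17*(-25)) = -(4 + 841 + 425) = -1*1270 = -1270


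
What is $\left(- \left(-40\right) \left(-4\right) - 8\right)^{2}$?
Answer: $28224$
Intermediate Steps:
$\left(- \left(-40\right) \left(-4\right) - 8\right)^{2} = \left(\left(-1\right) 160 - 8\right)^{2} = \left(-160 - 8\right)^{2} = \left(-168\right)^{2} = 28224$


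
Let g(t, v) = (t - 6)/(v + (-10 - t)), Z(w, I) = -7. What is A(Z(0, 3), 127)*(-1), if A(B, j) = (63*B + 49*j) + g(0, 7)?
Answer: -5784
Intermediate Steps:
g(t, v) = (-6 + t)/(-10 + v - t)
A(B, j) = 2 + 49*j + 63*B (A(B, j) = (63*B + 49*j) + (6 - 1*0)/(10 + 0 - 1*7) = (49*j + 63*B) + (6 + 0)/(10 + 0 - 7) = (49*j + 63*B) + 6/3 = (49*j + 63*B) + (⅓)*6 = (49*j + 63*B) + 2 = 2 + 49*j + 63*B)
A(Z(0, 3), 127)*(-1) = (2 + 49*127 + 63*(-7))*(-1) = (2 + 6223 - 441)*(-1) = 5784*(-1) = -5784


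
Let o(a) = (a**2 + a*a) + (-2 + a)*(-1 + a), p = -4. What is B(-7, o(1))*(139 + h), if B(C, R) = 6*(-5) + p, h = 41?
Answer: -6120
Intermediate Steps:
o(a) = 2*a**2 + (-1 + a)*(-2 + a) (o(a) = (a**2 + a**2) + (-1 + a)*(-2 + a) = 2*a**2 + (-1 + a)*(-2 + a))
B(C, R) = -34 (B(C, R) = 6*(-5) - 4 = -30 - 4 = -34)
B(-7, o(1))*(139 + h) = -34*(139 + 41) = -34*180 = -6120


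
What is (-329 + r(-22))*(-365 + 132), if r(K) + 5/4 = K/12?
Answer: 928505/12 ≈ 77375.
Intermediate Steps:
r(K) = -5/4 + K/12
(-329 + r(-22))*(-365 + 132) = (-329 + (-5/4 + (1/12)*(-22)))*(-365 + 132) = (-329 + (-5/4 - 11/6))*(-233) = (-329 - 37/12)*(-233) = -3985/12*(-233) = 928505/12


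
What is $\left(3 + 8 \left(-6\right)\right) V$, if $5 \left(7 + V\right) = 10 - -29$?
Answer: $-36$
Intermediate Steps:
$V = \frac{4}{5}$ ($V = -7 + \frac{10 - -29}{5} = -7 + \frac{10 + 29}{5} = -7 + \frac{1}{5} \cdot 39 = -7 + \frac{39}{5} = \frac{4}{5} \approx 0.8$)
$\left(3 + 8 \left(-6\right)\right) V = \left(3 + 8 \left(-6\right)\right) \frac{4}{5} = \left(3 - 48\right) \frac{4}{5} = \left(-45\right) \frac{4}{5} = -36$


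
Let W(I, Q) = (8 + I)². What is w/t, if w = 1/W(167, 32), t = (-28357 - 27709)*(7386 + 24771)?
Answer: -1/55214252336250 ≈ -1.8111e-14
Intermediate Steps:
t = -1802914362 (t = -56066*32157 = -1802914362)
w = 1/30625 (w = 1/((8 + 167)²) = 1/(175²) = 1/30625 ≈ 3.2653e-5)
w/t = (1/30625)/(-1802914362) = (1/30625)*(-1/1802914362) = -1/55214252336250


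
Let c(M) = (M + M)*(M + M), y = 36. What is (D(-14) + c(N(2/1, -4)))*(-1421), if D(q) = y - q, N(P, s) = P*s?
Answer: -434826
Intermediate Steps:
D(q) = 36 - q
c(M) = 4*M² (c(M) = (2*M)*(2*M) = 4*M²)
(D(-14) + c(N(2/1, -4)))*(-1421) = ((36 - 1*(-14)) + 4*((2/1)*(-4))²)*(-1421) = ((36 + 14) + 4*((2*1)*(-4))²)*(-1421) = (50 + 4*(2*(-4))²)*(-1421) = (50 + 4*(-8)²)*(-1421) = (50 + 4*64)*(-1421) = (50 + 256)*(-1421) = 306*(-1421) = -434826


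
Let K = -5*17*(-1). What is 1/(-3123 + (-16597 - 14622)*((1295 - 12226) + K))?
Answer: 1/338598151 ≈ 2.9534e-9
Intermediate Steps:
K = 85 (K = -85*(-1) = 85)
1/(-3123 + (-16597 - 14622)*((1295 - 12226) + K)) = 1/(-3123 + (-16597 - 14622)*((1295 - 12226) + 85)) = 1/(-3123 - 31219*(-10931 + 85)) = 1/(-3123 - 31219*(-10846)) = 1/(-3123 + 338601274) = 1/338598151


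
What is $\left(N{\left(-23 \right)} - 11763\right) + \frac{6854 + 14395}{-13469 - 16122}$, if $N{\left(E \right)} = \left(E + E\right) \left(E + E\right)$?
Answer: $- \frac{285485626}{29591} \approx -9647.7$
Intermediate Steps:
$N{\left(E \right)} = 4 E^{2}$ ($N{\left(E \right)} = 2 E 2 E = 4 E^{2}$)
$\left(N{\left(-23 \right)} - 11763\right) + \frac{6854 + 14395}{-13469 - 16122} = \left(4 \left(-23\right)^{2} - 11763\right) + \frac{6854 + 14395}{-13469 - 16122} = \left(4 \cdot 529 - 11763\right) + \frac{21249}{-29591} = \left(2116 - 11763\right) + 21249 \left(- \frac{1}{29591}\right) = -9647 - \frac{21249}{29591} = - \frac{285485626}{29591}$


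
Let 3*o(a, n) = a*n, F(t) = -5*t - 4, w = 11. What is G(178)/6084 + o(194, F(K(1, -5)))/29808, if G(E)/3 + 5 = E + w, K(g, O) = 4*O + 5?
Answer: 1849487/7556328 ≈ 0.24476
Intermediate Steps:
K(g, O) = 5 + 4*O
F(t) = -4 - 5*t
o(a, n) = a*n/3 (o(a, n) = (a*n)/3 = a*n/3)
G(E) = 18 + 3*E (G(E) = -15 + 3*(E + 11) = -15 + 3*(11 + E) = -15 + (33 + 3*E) = 18 + 3*E)
G(178)/6084 + o(194, F(K(1, -5)))/29808 = (18 + 3*178)/6084 + ((1/3)*194*(-4 - 5*(5 + 4*(-5))))/29808 = (18 + 534)*(1/6084) + ((1/3)*194*(-4 - 5*(5 - 20)))*(1/29808) = 552*(1/6084) + ((1/3)*194*(-4 - 5*(-15)))*(1/29808) = 46/507 + ((1/3)*194*(-4 + 75))*(1/29808) = 46/507 + ((1/3)*194*71)*(1/29808) = 46/507 + (13774/3)*(1/29808) = 46/507 + 6887/44712 = 1849487/7556328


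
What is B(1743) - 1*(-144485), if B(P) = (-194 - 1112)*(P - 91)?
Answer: -2013027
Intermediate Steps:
B(P) = 118846 - 1306*P (B(P) = -1306*(-91 + P) = 118846 - 1306*P)
B(1743) - 1*(-144485) = (118846 - 1306*1743) - 1*(-144485) = (118846 - 2276358) + 144485 = -2157512 + 144485 = -2013027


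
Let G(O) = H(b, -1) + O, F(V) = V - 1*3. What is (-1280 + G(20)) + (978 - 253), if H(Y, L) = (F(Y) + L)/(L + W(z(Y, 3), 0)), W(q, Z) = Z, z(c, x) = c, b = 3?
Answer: -534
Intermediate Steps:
F(V) = -3 + V (F(V) = V - 3 = -3 + V)
H(Y, L) = (-3 + L + Y)/L (H(Y, L) = ((-3 + Y) + L)/(L + 0) = (-3 + L + Y)/L)
G(O) = 1 + O (G(O) = (-3 - 1 + 3)/(-1) + O = -1*(-1) + O = 1 + O)
(-1280 + G(20)) + (978 - 253) = (-1280 + (1 + 20)) + (978 - 253) = (-1280 + 21) + 725 = -1259 + 725 = -534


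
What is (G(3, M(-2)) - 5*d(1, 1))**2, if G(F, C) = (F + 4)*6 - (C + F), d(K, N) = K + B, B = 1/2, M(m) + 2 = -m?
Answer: 3969/4 ≈ 992.25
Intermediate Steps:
M(m) = -2 - m
B = 1/2 ≈ 0.50000
d(K, N) = 1/2 + K (d(K, N) = K + 1/2 = 1/2 + K)
G(F, C) = 24 - C + 5*F (G(F, C) = (4 + F)*6 + (-C - F) = (24 + 6*F) + (-C - F) = 24 - C + 5*F)
(G(3, M(-2)) - 5*d(1, 1))**2 = ((24 - (-2 - 1*(-2)) + 5*3) - 5*(1/2 + 1))**2 = ((24 - (-2 + 2) + 15) - 5*3/2)**2 = ((24 - 1*0 + 15) - 15/2)**2 = ((24 + 0 + 15) - 15/2)**2 = (39 - 15/2)**2 = (63/2)**2 = 3969/4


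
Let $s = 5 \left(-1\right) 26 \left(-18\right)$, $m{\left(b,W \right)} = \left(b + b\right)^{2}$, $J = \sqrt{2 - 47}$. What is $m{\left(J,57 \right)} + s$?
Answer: $2160$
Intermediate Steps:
$J = 3 i \sqrt{5}$ ($J = \sqrt{-45} = 3 i \sqrt{5} \approx 6.7082 i$)
$m{\left(b,W \right)} = 4 b^{2}$ ($m{\left(b,W \right)} = \left(2 b\right)^{2} = 4 b^{2}$)
$s = 2340$ ($s = \left(-5\right) 26 \left(-18\right) = \left(-130\right) \left(-18\right) = 2340$)
$m{\left(J,57 \right)} + s = 4 \left(3 i \sqrt{5}\right)^{2} + 2340 = 4 \left(-45\right) + 2340 = -180 + 2340 = 2160$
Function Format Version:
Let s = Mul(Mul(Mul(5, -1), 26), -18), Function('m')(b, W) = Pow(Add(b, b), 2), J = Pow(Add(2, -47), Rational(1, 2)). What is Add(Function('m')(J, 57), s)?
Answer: 2160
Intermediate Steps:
J = Mul(3, I, Pow(5, Rational(1, 2))) (J = Pow(-45, Rational(1, 2)) = Mul(3, I, Pow(5, Rational(1, 2))) ≈ Mul(6.7082, I))
Function('m')(b, W) = Mul(4, Pow(b, 2)) (Function('m')(b, W) = Pow(Mul(2, b), 2) = Mul(4, Pow(b, 2)))
s = 2340 (s = Mul(Mul(-5, 26), -18) = Mul(-130, -18) = 2340)
Add(Function('m')(J, 57), s) = Add(Mul(4, Pow(Mul(3, I, Pow(5, Rational(1, 2))), 2)), 2340) = Add(Mul(4, -45), 2340) = Add(-180, 2340) = 2160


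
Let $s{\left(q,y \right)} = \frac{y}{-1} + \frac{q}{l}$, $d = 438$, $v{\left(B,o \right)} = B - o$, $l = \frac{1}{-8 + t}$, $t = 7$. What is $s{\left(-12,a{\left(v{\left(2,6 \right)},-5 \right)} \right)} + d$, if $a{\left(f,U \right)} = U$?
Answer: $455$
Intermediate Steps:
$l = -1$ ($l = \frac{1}{-8 + 7} = \frac{1}{-1} = -1$)
$s{\left(q,y \right)} = - q - y$ ($s{\left(q,y \right)} = \frac{y}{-1} + \frac{q}{-1} = y \left(-1\right) + q \left(-1\right) = - y - q = - q - y$)
$s{\left(-12,a{\left(v{\left(2,6 \right)},-5 \right)} \right)} + d = \left(\left(-1\right) \left(-12\right) - -5\right) + 438 = \left(12 + 5\right) + 438 = 17 + 438 = 455$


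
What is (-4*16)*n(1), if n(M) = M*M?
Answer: -64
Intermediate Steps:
n(M) = M²
(-4*16)*n(1) = -4*16*1² = -64*1 = -64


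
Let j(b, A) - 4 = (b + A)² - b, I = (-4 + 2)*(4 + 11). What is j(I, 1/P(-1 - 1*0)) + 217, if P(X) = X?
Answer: 1212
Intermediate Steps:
I = -30 (I = -2*15 = -30)
j(b, A) = 4 + (A + b)² - b (j(b, A) = 4 + ((b + A)² - b) = 4 + ((A + b)² - b) = 4 + (A + b)² - b)
j(I, 1/P(-1 - 1*0)) + 217 = (4 + (1/(-1 - 1*0) - 30)² - 1*(-30)) + 217 = (4 + (1/(-1 + 0) - 30)² + 30) + 217 = (4 + (1/(-1) - 30)² + 30) + 217 = (4 + (-1 - 30)² + 30) + 217 = (4 + (-31)² + 30) + 217 = (4 + 961 + 30) + 217 = 995 + 217 = 1212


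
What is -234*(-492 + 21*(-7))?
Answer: 149526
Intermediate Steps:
-234*(-492 + 21*(-7)) = -234*(-492 - 147) = -234*(-639) = 149526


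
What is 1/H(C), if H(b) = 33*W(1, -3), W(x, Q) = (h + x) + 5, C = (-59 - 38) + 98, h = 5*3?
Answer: 1/693 ≈ 0.0014430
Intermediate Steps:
h = 15
C = 1 (C = -97 + 98 = 1)
W(x, Q) = 20 + x (W(x, Q) = (15 + x) + 5 = 20 + x)
H(b) = 693 (H(b) = 33*(20 + 1) = 33*21 = 693)
1/H(C) = 1/693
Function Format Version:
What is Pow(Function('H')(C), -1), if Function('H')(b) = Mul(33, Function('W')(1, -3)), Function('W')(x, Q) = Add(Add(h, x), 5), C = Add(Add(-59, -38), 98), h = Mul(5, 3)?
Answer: Rational(1, 693) ≈ 0.0014430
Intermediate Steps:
h = 15
C = 1 (C = Add(-97, 98) = 1)
Function('W')(x, Q) = Add(20, x) (Function('W')(x, Q) = Add(Add(15, x), 5) = Add(20, x))
Function('H')(b) = 693 (Function('H')(b) = Mul(33, Add(20, 1)) = Mul(33, 21) = 693)
Pow(Function('H')(C), -1) = Pow(693, -1) = Rational(1, 693)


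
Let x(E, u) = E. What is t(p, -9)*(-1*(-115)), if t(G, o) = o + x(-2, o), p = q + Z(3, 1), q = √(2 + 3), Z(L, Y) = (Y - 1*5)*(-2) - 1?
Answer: -1265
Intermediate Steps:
Z(L, Y) = 9 - 2*Y (Z(L, Y) = (Y - 5)*(-2) - 1 = (-5 + Y)*(-2) - 1 = (10 - 2*Y) - 1 = 9 - 2*Y)
q = √5 ≈ 2.2361
p = 7 + √5 (p = √5 + (9 - 2*1) = √5 + (9 - 2) = √5 + 7 = 7 + √5 ≈ 9.2361)
t(G, o) = -2 + o (t(G, o) = o - 2 = -2 + o)
t(p, -9)*(-1*(-115)) = (-2 - 9)*(-1*(-115)) = -11*115 = -1265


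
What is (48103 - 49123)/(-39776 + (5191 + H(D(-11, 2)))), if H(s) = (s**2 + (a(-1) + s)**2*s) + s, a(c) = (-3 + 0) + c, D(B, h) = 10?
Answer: 204/6823 ≈ 0.029899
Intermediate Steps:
a(c) = -3 + c
H(s) = s + s**2 + s*(-4 + s)**2 (H(s) = (s**2 + ((-3 - 1) + s)**2*s) + s = (s**2 + (-4 + s)**2*s) + s = (s**2 + s*(-4 + s)**2) + s = s + s**2 + s*(-4 + s)**2)
(48103 - 49123)/(-39776 + (5191 + H(D(-11, 2)))) = (48103 - 49123)/(-39776 + (5191 + 10*(1 + 10 + (-4 + 10)**2))) = -1020/(-39776 + (5191 + 10*(1 + 10 + 6**2))) = -1020/(-39776 + (5191 + 10*(1 + 10 + 36))) = -1020/(-39776 + (5191 + 10*47)) = -1020/(-39776 + (5191 + 470)) = -1020/(-39776 + 5661) = -1020/(-34115) = -1020*(-1/34115) = 204/6823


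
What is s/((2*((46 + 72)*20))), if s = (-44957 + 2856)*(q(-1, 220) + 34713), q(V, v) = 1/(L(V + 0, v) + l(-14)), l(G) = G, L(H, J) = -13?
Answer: -3945916225/12744 ≈ -3.0963e+5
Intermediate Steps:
q(V, v) = -1/27 (q(V, v) = 1/(-13 - 14) = 1/(-27) = -1/27)
s = -39459162250/27 (s = (-44957 + 2856)*(-1/27 + 34713) = -42101*937250/27 = -39459162250/27 ≈ -1.4615e+9)
s/((2*((46 + 72)*20))) = -39459162250*1/(40*(46 + 72))/27 = -39459162250/(27*(2*(118*20))) = -39459162250/(27*(2*2360)) = -39459162250/27/4720 = -39459162250/27*1/4720 = -3945916225/12744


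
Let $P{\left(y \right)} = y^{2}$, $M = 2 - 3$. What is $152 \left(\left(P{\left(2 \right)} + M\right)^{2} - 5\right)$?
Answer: $608$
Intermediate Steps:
$M = -1$ ($M = 2 - 3 = -1$)
$152 \left(\left(P{\left(2 \right)} + M\right)^{2} - 5\right) = 152 \left(\left(2^{2} - 1\right)^{2} - 5\right) = 152 \left(\left(4 - 1\right)^{2} - 5\right) = 152 \left(3^{2} - 5\right) = 152 \left(9 - 5\right) = 152 \cdot 4 = 608$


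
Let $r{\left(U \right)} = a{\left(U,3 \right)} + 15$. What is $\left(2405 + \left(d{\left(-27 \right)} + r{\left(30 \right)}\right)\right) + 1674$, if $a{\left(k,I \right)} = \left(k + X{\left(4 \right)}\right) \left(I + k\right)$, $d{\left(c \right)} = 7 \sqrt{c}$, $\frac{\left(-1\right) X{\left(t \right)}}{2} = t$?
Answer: $4820 + 21 i \sqrt{3} \approx 4820.0 + 36.373 i$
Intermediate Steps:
$X{\left(t \right)} = - 2 t$
$a{\left(k,I \right)} = \left(-8 + k\right) \left(I + k\right)$ ($a{\left(k,I \right)} = \left(k - 8\right) \left(I + k\right) = \left(-8 + k\right) \left(I + k\right)$)
$r{\left(U \right)} = -9 + U^{2} - 5 U$ ($r{\left(U \right)} = \left(U^{2} - 24 - 8 U + 3 U\right) + 15 = \left(-24 + U^{2} - 5 U\right) + 15 = -9 + U^{2} - 5 U$)
$\left(2405 + \left(d{\left(-27 \right)} + r{\left(30 \right)}\right)\right) + 1674 = \left(2405 + \left(7 \sqrt{-27} - \left(159 - 900\right)\right)\right) + 1674 = \left(2405 + \left(7 \cdot 3 i \sqrt{3} - -741\right)\right) + 1674 = \left(2405 + \left(21 i \sqrt{3} + 741\right)\right) + 1674 = \left(2405 + \left(741 + 21 i \sqrt{3}\right)\right) + 1674 = \left(3146 + 21 i \sqrt{3}\right) + 1674 = 4820 + 21 i \sqrt{3}$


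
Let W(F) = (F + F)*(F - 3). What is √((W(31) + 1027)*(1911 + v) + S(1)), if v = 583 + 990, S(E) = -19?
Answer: √9626273 ≈ 3102.6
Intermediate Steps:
W(F) = 2*F*(-3 + F) (W(F) = (2*F)*(-3 + F) = 2*F*(-3 + F))
v = 1573
√((W(31) + 1027)*(1911 + v) + S(1)) = √((2*31*(-3 + 31) + 1027)*(1911 + 1573) - 19) = √((2*31*28 + 1027)*3484 - 19) = √((1736 + 1027)*3484 - 19) = √(2763*3484 - 19) = √(9626292 - 19) = √9626273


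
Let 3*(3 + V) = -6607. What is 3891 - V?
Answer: 18289/3 ≈ 6096.3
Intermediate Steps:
V = -6616/3 (V = -3 + (⅓)*(-6607) = -3 - 6607/3 = -6616/3 ≈ -2205.3)
3891 - V = 3891 - 1*(-6616/3) = 3891 + 6616/3 = 18289/3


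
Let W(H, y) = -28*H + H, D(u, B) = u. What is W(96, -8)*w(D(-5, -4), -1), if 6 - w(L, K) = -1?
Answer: -18144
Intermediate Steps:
W(H, y) = -27*H
w(L, K) = 7 (w(L, K) = 6 - 1*(-1) = 6 + 1 = 7)
W(96, -8)*w(D(-5, -4), -1) = -27*96*7 = -2592*7 = -18144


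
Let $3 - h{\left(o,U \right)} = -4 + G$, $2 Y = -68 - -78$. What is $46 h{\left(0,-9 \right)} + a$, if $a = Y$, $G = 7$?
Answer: $5$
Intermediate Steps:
$Y = 5$ ($Y = \frac{-68 - -78}{2} = \frac{-68 + 78}{2} = \frac{1}{2} \cdot 10 = 5$)
$h{\left(o,U \right)} = 0$ ($h{\left(o,U \right)} = 3 - \left(-4 + 7\right) = 3 - 3 = 0$)
$a = 5$
$46 h{\left(0,-9 \right)} + a = 46 \cdot 0 + 5 = 0 + 5 = 5$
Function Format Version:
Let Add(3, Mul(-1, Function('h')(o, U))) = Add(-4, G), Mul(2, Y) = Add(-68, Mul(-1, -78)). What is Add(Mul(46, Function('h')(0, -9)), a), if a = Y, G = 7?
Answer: 5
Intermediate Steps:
Y = 5 (Y = Mul(Rational(1, 2), Add(-68, Mul(-1, -78))) = Mul(Rational(1, 2), Add(-68, 78)) = Mul(Rational(1, 2), 10) = 5)
Function('h')(o, U) = 0 (Function('h')(o, U) = Add(3, Mul(-1, Add(-4, 7))) = Add(3, Mul(-1, 3)) = Add(3, -3) = 0)
a = 5
Add(Mul(46, Function('h')(0, -9)), a) = Add(Mul(46, 0), 5) = Add(0, 5) = 5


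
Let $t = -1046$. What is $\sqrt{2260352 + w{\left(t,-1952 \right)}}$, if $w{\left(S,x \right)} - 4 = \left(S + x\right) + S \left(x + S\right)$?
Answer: $\sqrt{5393266} \approx 2322.3$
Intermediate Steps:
$w{\left(S,x \right)} = 4 + S + x + S \left(S + x\right)$ ($w{\left(S,x \right)} = 4 + \left(\left(S + x\right) + S \left(x + S\right)\right) = 4 + \left(\left(S + x\right) + S \left(S + x\right)\right) = 4 + \left(S + x + S \left(S + x\right)\right) = 4 + S + x + S \left(S + x\right)$)
$\sqrt{2260352 + w{\left(t,-1952 \right)}} = \sqrt{2260352 - \left(-2038798 - 1094116\right)} = \sqrt{2260352 + \left(4 - 1046 - 1952 + 1094116 + 2041792\right)} = \sqrt{2260352 + 3132914} = \sqrt{5393266}$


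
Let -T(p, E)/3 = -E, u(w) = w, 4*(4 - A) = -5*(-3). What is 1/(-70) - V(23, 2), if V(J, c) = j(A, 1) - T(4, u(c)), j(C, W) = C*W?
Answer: 803/140 ≈ 5.7357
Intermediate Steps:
A = 1/4 (A = 4 - (-5)*(-3)/4 = 4 - 1/4*15 = 4 - 15/4 = 1/4 ≈ 0.25000)
T(p, E) = 3*E (T(p, E) = -(-3)*E = 3*E)
V(J, c) = 1/4 - 3*c (V(J, c) = (1/4)*1 - 3*c = 1/4 - 3*c)
1/(-70) - V(23, 2) = 1/(-70) - (1/4 - 3*2) = -1/70 - (1/4 - 6) = -1/70 - 1*(-23/4) = -1/70 + 23/4 = 803/140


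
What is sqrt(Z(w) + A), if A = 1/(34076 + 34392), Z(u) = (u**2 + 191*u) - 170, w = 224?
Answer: sqrt(108746795306357)/34234 ≈ 304.61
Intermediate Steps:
Z(u) = -170 + u**2 + 191*u
A = 1/68468 ≈ 1.4605e-5
sqrt(Z(w) + A) = sqrt((-170 + 224**2 + 191*224) + 1/68468) = sqrt((-170 + 50176 + 42784) + 1/68468) = sqrt(92790 + 1/68468) = sqrt(6353145721/68468) = sqrt(108746795306357)/34234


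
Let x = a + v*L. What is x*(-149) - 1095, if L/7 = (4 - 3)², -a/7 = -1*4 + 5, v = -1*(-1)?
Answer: -1095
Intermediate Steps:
v = 1
a = -7 (a = -7*(-1*4 + 5) = -7*(-4 + 5) = -7*1 = -7)
L = 7 (L = 7*(4 - 3)² = 7*1² = 7*1 = 7)
x = 0 (x = -7 + 1*7 = -7 + 7 = 0)
x*(-149) - 1095 = 0*(-149) - 1095 = 0 - 1095 = -1095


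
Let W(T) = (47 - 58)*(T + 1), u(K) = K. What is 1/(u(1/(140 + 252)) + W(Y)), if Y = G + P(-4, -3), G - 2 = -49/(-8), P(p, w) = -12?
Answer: 196/6199 ≈ 0.031618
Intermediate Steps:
G = 65/8 (G = 2 - 49/(-8) = 2 - 49*(-⅛) = 2 + 49/8 = 65/8 ≈ 8.1250)
Y = -31/8 (Y = 65/8 - 12 = -31/8 ≈ -3.8750)
W(T) = -11 - 11*T (W(T) = -11*(1 + T) = -11 - 11*T)
1/(u(1/(140 + 252)) + W(Y)) = 1/(1/(140 + 252) + (-11 - 11*(-31/8))) = 1/(1/392 + (-11 + 341/8)) = 1/(1/392 + 253/8) = 1/(6199/196) = 196/6199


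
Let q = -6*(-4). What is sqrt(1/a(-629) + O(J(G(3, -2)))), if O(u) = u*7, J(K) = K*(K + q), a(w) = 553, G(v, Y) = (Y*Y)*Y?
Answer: I*sqrt(274004311)/553 ≈ 29.933*I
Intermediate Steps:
G(v, Y) = Y**3 (G(v, Y) = Y**2*Y = Y**3)
q = 24
J(K) = K*(24 + K) (J(K) = K*(K + 24) = K*(24 + K))
O(u) = 7*u
sqrt(1/a(-629) + O(J(G(3, -2)))) = sqrt(1/553 + 7*((-2)**3*(24 + (-2)**3))) = sqrt(1/553 + 7*(-8*(24 - 8))) = sqrt(1/553 + 7*(-8*16)) = sqrt(1/553 + 7*(-128)) = sqrt(1/553 - 896) = sqrt(-495487/553) = I*sqrt(274004311)/553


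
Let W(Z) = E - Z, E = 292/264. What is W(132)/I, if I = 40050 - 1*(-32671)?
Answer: -8639/4799586 ≈ -0.0017999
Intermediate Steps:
E = 73/66 (E = 292*(1/264) = 73/66 ≈ 1.1061)
W(Z) = 73/66 - Z
I = 72721 (I = 40050 + 32671 = 72721)
W(132)/I = (73/66 - 1*132)/72721 = (73/66 - 132)*(1/72721) = -8639/66*1/72721 = -8639/4799586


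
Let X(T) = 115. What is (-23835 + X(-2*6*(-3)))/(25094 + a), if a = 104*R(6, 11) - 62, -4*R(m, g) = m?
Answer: -5930/6219 ≈ -0.95353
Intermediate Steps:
R(m, g) = -m/4
a = -218 (a = 104*(-¼*6) - 62 = 104*(-3/2) - 62 = -156 - 62 = -218)
(-23835 + X(-2*6*(-3)))/(25094 + a) = (-23835 + 115)/(25094 - 218) = -23720/24876 = -23720*1/24876 = -5930/6219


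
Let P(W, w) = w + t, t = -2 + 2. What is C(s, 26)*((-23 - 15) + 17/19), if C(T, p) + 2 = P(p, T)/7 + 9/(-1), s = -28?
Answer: 10575/19 ≈ 556.58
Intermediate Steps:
t = 0
P(W, w) = w (P(W, w) = w + 0 = w)
C(T, p) = -11 + T/7 (C(T, p) = -2 + (T/7 + 9/(-1)) = -2 + (T*(⅐) + 9*(-1)) = -2 + (T/7 - 9) = -2 + (-9 + T/7) = -11 + T/7)
C(s, 26)*((-23 - 15) + 17/19) = (-11 + (⅐)*(-28))*((-23 - 15) + 17/19) = (-11 - 4)*(-38 + 17*(1/19)) = -15*(-38 + 17/19) = -15*(-705/19) = 10575/19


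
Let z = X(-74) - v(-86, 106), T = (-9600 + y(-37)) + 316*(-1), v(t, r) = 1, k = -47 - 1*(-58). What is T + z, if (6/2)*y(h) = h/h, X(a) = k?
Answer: -29717/3 ≈ -9905.7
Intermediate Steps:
k = 11 (k = -47 + 58 = 11)
X(a) = 11
y(h) = ⅓ (y(h) = (h/h)/3 = (⅓)*1 = ⅓)
T = -29747/3 (T = (-9600 + ⅓) + 316*(-1) = -28799/3 - 316 = -29747/3 ≈ -9915.7)
z = 10 (z = 11 - 1*1 = 11 - 1 = 10)
T + z = -29747/3 + 10 = -29717/3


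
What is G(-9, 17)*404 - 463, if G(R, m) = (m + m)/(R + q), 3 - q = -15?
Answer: 9569/9 ≈ 1063.2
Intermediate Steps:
q = 18 (q = 3 - 1*(-15) = 3 + 15 = 18)
G(R, m) = 2*m/(18 + R) (G(R, m) = (m + m)/(R + 18) = (2*m)/(18 + R) = 2*m/(18 + R))
G(-9, 17)*404 - 463 = (2*17/(18 - 9))*404 - 463 = (2*17/9)*404 - 463 = (2*17*(⅑))*404 - 463 = (34/9)*404 - 463 = 13736/9 - 463 = 9569/9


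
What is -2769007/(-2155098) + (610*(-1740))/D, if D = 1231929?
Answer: 124866556367/294991969338 ≈ 0.42329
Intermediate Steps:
-2769007/(-2155098) + (610*(-1740))/D = -2769007/(-2155098) + (610*(-1740))/1231929 = -2769007*(-1/2155098) - 1061400*1/1231929 = 2769007/2155098 - 353800/410643 = 124866556367/294991969338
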